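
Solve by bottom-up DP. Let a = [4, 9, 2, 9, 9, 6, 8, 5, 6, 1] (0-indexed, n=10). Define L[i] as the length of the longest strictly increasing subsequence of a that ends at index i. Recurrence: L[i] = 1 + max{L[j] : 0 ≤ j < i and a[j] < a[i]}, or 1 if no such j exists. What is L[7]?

2

   i    0    1    2    3    4    5    6    7    8    9
a[i]    4    9    2    9    9    6    8    5    6    1
L[i]    1    2    1    2    2    2    3    2    3    1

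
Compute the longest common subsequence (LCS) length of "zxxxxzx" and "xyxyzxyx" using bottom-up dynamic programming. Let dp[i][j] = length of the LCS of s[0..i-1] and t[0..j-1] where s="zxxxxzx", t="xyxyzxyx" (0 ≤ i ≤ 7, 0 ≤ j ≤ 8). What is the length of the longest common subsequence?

4

   ''  x  y  x  y  z  x  y  x
''  0  0  0  0  0  0  0  0  0
 z  0  0  0  0  0  1  1  1  1
 x  0  1  1  1  1  1  2  2  2
 x  0  1  1  2  2  2  2  2  3
 x  0  1  1  2  2  2  3  3  3
 x  0  1  1  2  2  2  3  3  4
 z  0  1  1  2  2  3  3  3  4
 x  0  1  1  2  2  3  4  4  4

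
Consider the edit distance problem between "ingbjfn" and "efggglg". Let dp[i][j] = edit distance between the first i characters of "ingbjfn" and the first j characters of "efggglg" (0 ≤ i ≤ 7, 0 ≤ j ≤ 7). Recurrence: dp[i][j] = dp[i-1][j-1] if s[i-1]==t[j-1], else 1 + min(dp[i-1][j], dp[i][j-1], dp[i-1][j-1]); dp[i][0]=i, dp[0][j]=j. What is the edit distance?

6

   ''  e  f  g  g  g  l  g
''  0  1  2  3  4  5  6  7
 i  1  1  2  3  4  5  6  7
 n  2  2  2  3  4  5  6  7
 g  3  3  3  2  3  4  5  6
 b  4  4  4  3  3  4  5  6
 j  5  5  5  4  4  4  5  6
 f  6  6  5  5  5  5  5  6
 n  7  7  6  6  6  6  6  6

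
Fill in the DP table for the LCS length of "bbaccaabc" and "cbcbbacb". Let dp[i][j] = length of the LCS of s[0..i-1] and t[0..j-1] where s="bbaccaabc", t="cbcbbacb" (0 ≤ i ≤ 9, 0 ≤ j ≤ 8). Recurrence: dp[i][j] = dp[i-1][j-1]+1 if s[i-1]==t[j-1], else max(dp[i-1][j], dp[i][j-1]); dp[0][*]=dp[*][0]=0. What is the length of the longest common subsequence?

5

   ''  c  b  c  b  b  a  c  b
''  0  0  0  0  0  0  0  0  0
 b  0  0  1  1  1  1  1  1  1
 b  0  0  1  1  2  2  2  2  2
 a  0  0  1  1  2  2  3  3  3
 c  0  1  1  2  2  2  3  4  4
 c  0  1  1  2  2  2  3  4  4
 a  0  1  1  2  2  2  3  4  4
 a  0  1  1  2  2  2  3  4  4
 b  0  1  2  2  3  3  3  4  5
 c  0  1  2  3  3  3  3  4  5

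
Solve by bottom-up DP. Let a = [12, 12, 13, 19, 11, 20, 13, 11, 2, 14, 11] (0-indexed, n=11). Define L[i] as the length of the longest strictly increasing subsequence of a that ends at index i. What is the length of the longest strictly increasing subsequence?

4

   i    0    1    2    3    4    5    6    7    8    9   10
a[i]   12   12   13   19   11   20   13   11    2   14   11
L[i]    1    1    2    3    1    4    2    1    1    3    2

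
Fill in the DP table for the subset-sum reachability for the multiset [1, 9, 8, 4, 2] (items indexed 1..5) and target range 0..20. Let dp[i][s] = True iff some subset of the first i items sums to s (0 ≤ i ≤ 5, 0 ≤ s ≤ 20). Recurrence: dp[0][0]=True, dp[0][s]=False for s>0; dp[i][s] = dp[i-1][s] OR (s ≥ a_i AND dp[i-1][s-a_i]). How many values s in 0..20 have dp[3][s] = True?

7

i\s   0   1   2   3   4   5   6   7   8   9  10  11  12  13  14  15  16  17  18  19  20
  0   T   F   F   F   F   F   F   F   F   F   F   F   F   F   F   F   F   F   F   F   F
  1   T   T   F   F   F   F   F   F   F   F   F   F   F   F   F   F   F   F   F   F   F
  2   T   T   F   F   F   F   F   F   F   T   T   F   F   F   F   F   F   F   F   F   F
  3   T   T   F   F   F   F   F   F   T   T   T   F   F   F   F   F   F   T   T   F   F
  4   T   T   F   F   T   T   F   F   T   T   T   F   T   T   T   F   F   T   T   F   F
  5   T   T   T   T   T   T   T   T   T   T   T   T   T   T   T   T   T   T   T   T   T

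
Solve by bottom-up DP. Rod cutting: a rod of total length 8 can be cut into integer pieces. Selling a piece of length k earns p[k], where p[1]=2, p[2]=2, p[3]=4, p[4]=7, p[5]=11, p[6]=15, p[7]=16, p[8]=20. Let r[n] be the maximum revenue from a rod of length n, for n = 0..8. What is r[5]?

   n    0    1    2    3    4    5    6    7    8
r[n]    0    2    4    6    8   11   15   17   20

11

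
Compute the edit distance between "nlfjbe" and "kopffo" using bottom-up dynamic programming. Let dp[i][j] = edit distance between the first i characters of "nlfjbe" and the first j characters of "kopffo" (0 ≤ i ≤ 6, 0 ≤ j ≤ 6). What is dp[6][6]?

   ''  k  o  p  f  f  o
''  0  1  2  3  4  5  6
 n  1  1  2  3  4  5  6
 l  2  2  2  3  4  5  6
 f  3  3  3  3  3  4  5
 j  4  4  4  4  4  4  5
 b  5  5  5  5  5  5  5
 e  6  6  6  6  6  6  6

6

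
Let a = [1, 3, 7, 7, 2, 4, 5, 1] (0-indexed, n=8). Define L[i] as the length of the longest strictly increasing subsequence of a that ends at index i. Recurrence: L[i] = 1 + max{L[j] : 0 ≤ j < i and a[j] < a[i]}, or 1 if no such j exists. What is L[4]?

2

   i    0    1    2    3    4    5    6    7
a[i]    1    3    7    7    2    4    5    1
L[i]    1    2    3    3    2    3    4    1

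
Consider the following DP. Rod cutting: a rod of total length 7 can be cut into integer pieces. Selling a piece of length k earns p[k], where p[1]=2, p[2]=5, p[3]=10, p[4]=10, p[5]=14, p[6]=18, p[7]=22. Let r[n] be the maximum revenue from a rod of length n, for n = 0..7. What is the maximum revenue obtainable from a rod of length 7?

22

   n    0    1    2    3    4    5    6    7
r[n]    0    2    5   10   12   15   20   22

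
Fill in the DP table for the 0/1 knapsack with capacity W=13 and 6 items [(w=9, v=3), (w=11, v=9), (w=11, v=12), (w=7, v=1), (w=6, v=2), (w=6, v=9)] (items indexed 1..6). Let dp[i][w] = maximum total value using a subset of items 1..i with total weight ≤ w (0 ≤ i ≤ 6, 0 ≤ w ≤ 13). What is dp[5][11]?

i\w   0   1   2   3   4   5   6   7   8   9  10  11  12  13
  0   0   0   0   0   0   0   0   0   0   0   0   0   0   0
  1   0   0   0   0   0   0   0   0   0   3   3   3   3   3
  2   0   0   0   0   0   0   0   0   0   3   3   9   9   9
  3   0   0   0   0   0   0   0   0   0   3   3  12  12  12
  4   0   0   0   0   0   0   0   1   1   3   3  12  12  12
  5   0   0   0   0   0   0   2   2   2   3   3  12  12  12
  6   0   0   0   0   0   0   9   9   9   9   9  12  12  12

12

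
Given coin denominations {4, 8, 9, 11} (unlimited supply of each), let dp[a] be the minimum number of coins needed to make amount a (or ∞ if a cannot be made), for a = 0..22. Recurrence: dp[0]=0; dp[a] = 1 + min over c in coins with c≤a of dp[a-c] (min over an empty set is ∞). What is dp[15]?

 a  0  1  2  3  4  5  6  7  8  9 10 11 12 13 14 15 16 17 18 19 20 21 22
dp  0  -  -  -  1  -  -  -  1  1  -  1  2  2  -  2  2  2  2  2  2  3  2
(- denotes ∞ / unreachable)

2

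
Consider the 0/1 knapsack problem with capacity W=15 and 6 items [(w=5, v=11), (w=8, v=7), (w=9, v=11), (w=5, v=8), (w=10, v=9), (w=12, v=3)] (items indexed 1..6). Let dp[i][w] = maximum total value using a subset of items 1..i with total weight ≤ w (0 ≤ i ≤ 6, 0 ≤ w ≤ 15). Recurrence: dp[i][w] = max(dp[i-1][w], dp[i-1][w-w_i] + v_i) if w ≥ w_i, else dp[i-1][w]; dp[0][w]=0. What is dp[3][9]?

i\w   0   1   2   3   4   5   6   7   8   9  10  11  12  13  14  15
  0   0   0   0   0   0   0   0   0   0   0   0   0   0   0   0   0
  1   0   0   0   0   0  11  11  11  11  11  11  11  11  11  11  11
  2   0   0   0   0   0  11  11  11  11  11  11  11  11  18  18  18
  3   0   0   0   0   0  11  11  11  11  11  11  11  11  18  22  22
  4   0   0   0   0   0  11  11  11  11  11  19  19  19  19  22  22
  5   0   0   0   0   0  11  11  11  11  11  19  19  19  19  22  22
  6   0   0   0   0   0  11  11  11  11  11  19  19  19  19  22  22

11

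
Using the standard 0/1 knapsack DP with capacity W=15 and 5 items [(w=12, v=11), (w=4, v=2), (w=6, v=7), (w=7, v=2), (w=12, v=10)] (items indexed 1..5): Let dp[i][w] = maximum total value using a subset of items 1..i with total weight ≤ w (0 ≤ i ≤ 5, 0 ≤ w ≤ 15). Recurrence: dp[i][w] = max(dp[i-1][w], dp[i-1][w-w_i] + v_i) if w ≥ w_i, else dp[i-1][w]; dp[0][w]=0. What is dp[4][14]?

i\w   0   1   2   3   4   5   6   7   8   9  10  11  12  13  14  15
  0   0   0   0   0   0   0   0   0   0   0   0   0   0   0   0   0
  1   0   0   0   0   0   0   0   0   0   0   0   0  11  11  11  11
  2   0   0   0   0   2   2   2   2   2   2   2   2  11  11  11  11
  3   0   0   0   0   2   2   7   7   7   7   9   9  11  11  11  11
  4   0   0   0   0   2   2   7   7   7   7   9   9  11  11  11  11
  5   0   0   0   0   2   2   7   7   7   7   9   9  11  11  11  11

11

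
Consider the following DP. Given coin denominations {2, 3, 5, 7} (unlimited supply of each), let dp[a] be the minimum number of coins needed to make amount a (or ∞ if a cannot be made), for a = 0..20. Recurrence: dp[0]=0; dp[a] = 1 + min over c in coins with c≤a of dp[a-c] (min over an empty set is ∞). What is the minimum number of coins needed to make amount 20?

 a  0  1  2  3  4  5  6  7  8  9 10 11 12 13 14 15 16 17 18 19 20
dp  0  -  1  1  2  1  2  1  2  2  2  3  2  3  2  3  3  3  4  3  4
(- denotes ∞ / unreachable)

4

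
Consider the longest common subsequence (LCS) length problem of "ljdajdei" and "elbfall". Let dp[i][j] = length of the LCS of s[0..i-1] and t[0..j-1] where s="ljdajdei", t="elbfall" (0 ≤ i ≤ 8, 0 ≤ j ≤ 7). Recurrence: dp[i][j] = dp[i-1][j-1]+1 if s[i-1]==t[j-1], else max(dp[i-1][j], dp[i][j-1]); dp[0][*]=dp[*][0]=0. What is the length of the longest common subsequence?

2

   ''  e  l  b  f  a  l  l
''  0  0  0  0  0  0  0  0
 l  0  0  1  1  1  1  1  1
 j  0  0  1  1  1  1  1  1
 d  0  0  1  1  1  1  1  1
 a  0  0  1  1  1  2  2  2
 j  0  0  1  1  1  2  2  2
 d  0  0  1  1  1  2  2  2
 e  0  1  1  1  1  2  2  2
 i  0  1  1  1  1  2  2  2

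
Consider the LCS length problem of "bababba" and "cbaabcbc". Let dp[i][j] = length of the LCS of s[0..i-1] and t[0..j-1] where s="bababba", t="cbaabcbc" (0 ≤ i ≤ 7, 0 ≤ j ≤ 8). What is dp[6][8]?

   ''  c  b  a  a  b  c  b  c
''  0  0  0  0  0  0  0  0  0
 b  0  0  1  1  1  1  1  1  1
 a  0  0  1  2  2  2  2  2  2
 b  0  0  1  2  2  3  3  3  3
 a  0  0  1  2  3  3  3  3  3
 b  0  0  1  2  3  4  4  4  4
 b  0  0  1  2  3  4  4  5  5
 a  0  0  1  2  3  4  4  5  5

5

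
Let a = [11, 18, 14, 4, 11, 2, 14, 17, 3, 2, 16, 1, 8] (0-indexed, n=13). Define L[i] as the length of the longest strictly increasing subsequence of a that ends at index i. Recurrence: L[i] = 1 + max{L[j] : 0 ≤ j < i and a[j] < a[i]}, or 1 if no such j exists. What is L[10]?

   i    0    1    2    3    4    5    6    7    8    9   10   11   12
a[i]   11   18   14    4   11    2   14   17    3    2   16    1    8
L[i]    1    2    2    1    2    1    3    4    2    1    4    1    3

4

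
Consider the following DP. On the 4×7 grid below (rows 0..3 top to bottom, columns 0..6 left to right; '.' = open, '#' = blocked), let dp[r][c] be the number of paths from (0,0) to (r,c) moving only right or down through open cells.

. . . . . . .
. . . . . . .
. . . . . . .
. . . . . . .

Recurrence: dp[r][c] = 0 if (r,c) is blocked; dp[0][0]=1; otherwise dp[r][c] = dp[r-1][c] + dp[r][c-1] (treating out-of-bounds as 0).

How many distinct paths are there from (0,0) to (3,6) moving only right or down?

r\c   0   1   2   3   4   5   6
  0   1   1   1   1   1   1   1
  1   1   2   3   4   5   6   7
  2   1   3   6  10  15  21  28
  3   1   4  10  20  35  56  84

84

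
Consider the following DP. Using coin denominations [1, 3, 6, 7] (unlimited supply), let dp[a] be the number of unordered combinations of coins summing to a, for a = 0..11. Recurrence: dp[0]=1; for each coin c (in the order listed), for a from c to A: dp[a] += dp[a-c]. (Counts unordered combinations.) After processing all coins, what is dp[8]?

after  coin     0     1     2     3     4     5     6     7     8     9    10    11
          1     1     1     1     1     1     1     1     1     1     1     1     1
          3     1     1     1     2     2     2     3     3     3     4     4     4
          6     1     1     1     2     2     2     4     4     4     6     6     6
          7     1     1     1     2     2     2     4     5     5     7     8     8

5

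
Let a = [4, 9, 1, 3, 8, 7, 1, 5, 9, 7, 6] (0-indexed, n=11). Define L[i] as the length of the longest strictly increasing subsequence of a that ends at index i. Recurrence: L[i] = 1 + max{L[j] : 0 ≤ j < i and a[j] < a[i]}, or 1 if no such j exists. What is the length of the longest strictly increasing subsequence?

   i    0    1    2    3    4    5    6    7    8    9   10
a[i]    4    9    1    3    8    7    1    5    9    7    6
L[i]    1    2    1    2    3    3    1    3    4    4    4

4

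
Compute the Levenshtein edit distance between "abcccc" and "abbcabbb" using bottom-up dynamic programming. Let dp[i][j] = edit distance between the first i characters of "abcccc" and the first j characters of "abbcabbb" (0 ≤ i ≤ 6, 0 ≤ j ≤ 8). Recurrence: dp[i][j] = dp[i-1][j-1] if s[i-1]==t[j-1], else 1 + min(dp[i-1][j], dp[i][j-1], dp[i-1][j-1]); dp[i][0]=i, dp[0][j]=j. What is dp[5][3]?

3

   ''  a  b  b  c  a  b  b  b
''  0  1  2  3  4  5  6  7  8
 a  1  0  1  2  3  4  5  6  7
 b  2  1  0  1  2  3  4  5  6
 c  3  2  1  1  1  2  3  4  5
 c  4  3  2  2  1  2  3  4  5
 c  5  4  3  3  2  2  3  4  5
 c  6  5  4  4  3  3  3  4  5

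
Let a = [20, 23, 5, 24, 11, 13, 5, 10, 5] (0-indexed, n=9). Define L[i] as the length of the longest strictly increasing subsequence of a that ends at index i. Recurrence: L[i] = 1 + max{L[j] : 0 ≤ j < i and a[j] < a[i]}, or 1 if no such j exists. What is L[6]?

1

   i    0    1    2    3    4    5    6    7    8
a[i]   20   23    5   24   11   13    5   10    5
L[i]    1    2    1    3    2    3    1    2    1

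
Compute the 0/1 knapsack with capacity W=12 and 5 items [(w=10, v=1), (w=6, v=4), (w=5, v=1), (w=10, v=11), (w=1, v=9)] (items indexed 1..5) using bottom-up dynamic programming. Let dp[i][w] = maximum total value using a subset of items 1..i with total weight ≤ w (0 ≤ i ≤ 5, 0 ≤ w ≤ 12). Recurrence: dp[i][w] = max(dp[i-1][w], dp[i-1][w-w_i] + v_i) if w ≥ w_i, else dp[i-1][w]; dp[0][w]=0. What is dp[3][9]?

i\w   0   1   2   3   4   5   6   7   8   9  10  11  12
  0   0   0   0   0   0   0   0   0   0   0   0   0   0
  1   0   0   0   0   0   0   0   0   0   0   1   1   1
  2   0   0   0   0   0   0   4   4   4   4   4   4   4
  3   0   0   0   0   0   1   4   4   4   4   4   5   5
  4   0   0   0   0   0   1   4   4   4   4  11  11  11
  5   0   9   9   9   9   9  10  13  13  13  13  20  20

4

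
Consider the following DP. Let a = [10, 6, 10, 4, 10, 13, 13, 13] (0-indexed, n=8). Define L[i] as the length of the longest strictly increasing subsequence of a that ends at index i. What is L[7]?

   i    0    1    2    3    4    5    6    7
a[i]   10    6   10    4   10   13   13   13
L[i]    1    1    2    1    2    3    3    3

3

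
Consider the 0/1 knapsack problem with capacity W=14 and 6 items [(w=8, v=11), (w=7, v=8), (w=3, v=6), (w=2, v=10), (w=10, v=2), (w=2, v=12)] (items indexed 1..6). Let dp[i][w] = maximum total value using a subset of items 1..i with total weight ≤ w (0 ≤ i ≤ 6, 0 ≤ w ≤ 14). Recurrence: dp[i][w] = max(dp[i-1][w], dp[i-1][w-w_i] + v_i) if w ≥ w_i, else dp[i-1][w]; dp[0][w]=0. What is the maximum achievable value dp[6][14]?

i\w   0   1   2   3   4   5   6   7   8   9  10  11  12  13  14
  0   0   0   0   0   0   0   0   0   0   0   0   0   0   0   0
  1   0   0   0   0   0   0   0   0  11  11  11  11  11  11  11
  2   0   0   0   0   0   0   0   8  11  11  11  11  11  11  11
  3   0   0   0   6   6   6   6   8  11  11  14  17  17  17  17
  4   0   0  10  10  10  16  16  16  16  18  21  21  24  27  27
  5   0   0  10  10  10  16  16  16  16  18  21  21  24  27  27
  6   0   0  12  12  22  22  22  28  28  28  28  30  33  33  36

36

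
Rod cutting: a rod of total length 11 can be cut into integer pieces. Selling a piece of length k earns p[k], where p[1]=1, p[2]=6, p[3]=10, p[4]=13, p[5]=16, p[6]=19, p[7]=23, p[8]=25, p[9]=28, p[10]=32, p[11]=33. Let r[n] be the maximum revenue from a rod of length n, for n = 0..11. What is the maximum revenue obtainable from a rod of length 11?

36

   n    0    1    2    3    4    5    6    7    8    9   10   11
r[n]    0    1    6   10   13   16   20   23   26   30   33   36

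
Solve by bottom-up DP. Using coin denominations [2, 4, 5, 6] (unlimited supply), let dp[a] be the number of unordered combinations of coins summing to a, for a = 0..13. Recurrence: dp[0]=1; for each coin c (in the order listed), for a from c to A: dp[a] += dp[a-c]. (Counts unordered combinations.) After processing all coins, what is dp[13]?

after  coin     0     1     2     3     4     5     6     7     8     9    10    11    12    13
          2     1     0     1     0     1     0     1     0     1     0     1     0     1     0
          4     1     0     1     0     2     0     2     0     3     0     3     0     4     0
          5     1     0     1     0     2     1     2     1     3     2     4     2     5     3
          6     1     0     1     0     2     1     3     1     4     2     6     3     8     4

4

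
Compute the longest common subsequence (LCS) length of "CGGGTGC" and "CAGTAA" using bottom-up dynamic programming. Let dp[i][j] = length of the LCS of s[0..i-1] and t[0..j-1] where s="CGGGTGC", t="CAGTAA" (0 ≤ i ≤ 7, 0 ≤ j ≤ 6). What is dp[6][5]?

   ''  C  A  G  T  A  A
''  0  0  0  0  0  0  0
 C  0  1  1  1  1  1  1
 G  0  1  1  2  2  2  2
 G  0  1  1  2  2  2  2
 G  0  1  1  2  2  2  2
 T  0  1  1  2  3  3  3
 G  0  1  1  2  3  3  3
 C  0  1  1  2  3  3  3

3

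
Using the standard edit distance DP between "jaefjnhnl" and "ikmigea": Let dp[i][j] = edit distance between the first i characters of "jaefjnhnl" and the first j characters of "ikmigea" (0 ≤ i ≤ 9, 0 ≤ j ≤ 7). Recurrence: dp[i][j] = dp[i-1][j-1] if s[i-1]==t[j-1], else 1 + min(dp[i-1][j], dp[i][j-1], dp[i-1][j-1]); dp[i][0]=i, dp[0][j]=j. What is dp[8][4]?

   ''  i  k  m  i  g  e  a
''  0  1  2  3  4  5  6  7
 j  1  1  2  3  4  5  6  7
 a  2  2  2  3  4  5  6  6
 e  3  3  3  3  4  5  5  6
 f  4  4  4  4  4  5  6  6
 j  5  5  5  5  5  5  6  7
 n  6  6  6  6  6  6  6  7
 h  7  7  7  7  7  7  7  7
 n  8  8  8  8  8  8  8  8
 l  9  9  9  9  9  9  9  9

8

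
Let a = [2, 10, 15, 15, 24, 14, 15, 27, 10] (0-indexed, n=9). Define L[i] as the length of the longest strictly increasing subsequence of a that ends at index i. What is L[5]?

3

   i    0    1    2    3    4    5    6    7    8
a[i]    2   10   15   15   24   14   15   27   10
L[i]    1    2    3    3    4    3    4    5    2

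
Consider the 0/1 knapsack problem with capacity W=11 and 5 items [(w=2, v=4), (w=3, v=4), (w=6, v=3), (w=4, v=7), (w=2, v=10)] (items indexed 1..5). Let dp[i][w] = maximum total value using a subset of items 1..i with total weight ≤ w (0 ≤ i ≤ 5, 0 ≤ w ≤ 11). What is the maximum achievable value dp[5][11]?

25

i\w   0   1   2   3   4   5   6   7   8   9  10  11
  0   0   0   0   0   0   0   0   0   0   0   0   0
  1   0   0   4   4   4   4   4   4   4   4   4   4
  2   0   0   4   4   4   8   8   8   8   8   8   8
  3   0   0   4   4   4   8   8   8   8   8   8  11
  4   0   0   4   4   7   8  11  11  11  15  15  15
  5   0   0  10  10  14  14  17  18  21  21  21  25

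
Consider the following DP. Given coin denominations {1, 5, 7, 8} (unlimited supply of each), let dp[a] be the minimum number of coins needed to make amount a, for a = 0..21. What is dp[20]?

 a  0  1  2  3  4  5  6  7  8  9 10 11 12 13 14 15 16 17 18 19 20 21
dp  0  1  2  3  4  1  2  1  1  2  2  3  2  2  2  2  2  3  3  3  3  3

3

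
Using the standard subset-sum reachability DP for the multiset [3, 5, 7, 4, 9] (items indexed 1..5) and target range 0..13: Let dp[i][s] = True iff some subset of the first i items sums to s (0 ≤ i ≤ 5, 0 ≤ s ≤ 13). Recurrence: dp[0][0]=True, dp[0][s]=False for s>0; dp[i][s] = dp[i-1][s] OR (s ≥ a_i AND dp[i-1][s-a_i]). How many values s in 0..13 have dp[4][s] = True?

i\s   0   1   2   3   4   5   6   7   8   9  10  11  12  13
  0   T   F   F   F   F   F   F   F   F   F   F   F   F   F
  1   T   F   F   T   F   F   F   F   F   F   F   F   F   F
  2   T   F   F   T   F   T   F   F   T   F   F   F   F   F
  3   T   F   F   T   F   T   F   T   T   F   T   F   T   F
  4   T   F   F   T   T   T   F   T   T   T   T   T   T   F
  5   T   F   F   T   T   T   F   T   T   T   T   T   T   T

10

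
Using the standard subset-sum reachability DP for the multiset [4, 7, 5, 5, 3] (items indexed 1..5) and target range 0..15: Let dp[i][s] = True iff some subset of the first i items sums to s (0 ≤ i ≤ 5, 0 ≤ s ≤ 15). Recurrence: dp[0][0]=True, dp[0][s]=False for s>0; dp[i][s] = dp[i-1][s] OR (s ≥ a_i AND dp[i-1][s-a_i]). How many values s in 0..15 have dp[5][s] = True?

13

i\s   0   1   2   3   4   5   6   7   8   9  10  11  12  13  14  15
  0   T   F   F   F   F   F   F   F   F   F   F   F   F   F   F   F
  1   T   F   F   F   T   F   F   F   F   F   F   F   F   F   F   F
  2   T   F   F   F   T   F   F   T   F   F   F   T   F   F   F   F
  3   T   F   F   F   T   T   F   T   F   T   F   T   T   F   F   F
  4   T   F   F   F   T   T   F   T   F   T   T   T   T   F   T   F
  5   T   F   F   T   T   T   F   T   T   T   T   T   T   T   T   T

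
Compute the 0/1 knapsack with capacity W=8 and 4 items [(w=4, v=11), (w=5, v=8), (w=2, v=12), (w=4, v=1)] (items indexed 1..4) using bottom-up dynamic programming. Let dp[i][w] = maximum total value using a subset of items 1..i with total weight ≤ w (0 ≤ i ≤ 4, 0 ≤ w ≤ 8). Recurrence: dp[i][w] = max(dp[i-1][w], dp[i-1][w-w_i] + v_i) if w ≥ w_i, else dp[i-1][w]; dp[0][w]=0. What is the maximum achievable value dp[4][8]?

i\w   0   1   2   3   4   5   6   7   8
  0   0   0   0   0   0   0   0   0   0
  1   0   0   0   0  11  11  11  11  11
  2   0   0   0   0  11  11  11  11  11
  3   0   0  12  12  12  12  23  23  23
  4   0   0  12  12  12  12  23  23  23

23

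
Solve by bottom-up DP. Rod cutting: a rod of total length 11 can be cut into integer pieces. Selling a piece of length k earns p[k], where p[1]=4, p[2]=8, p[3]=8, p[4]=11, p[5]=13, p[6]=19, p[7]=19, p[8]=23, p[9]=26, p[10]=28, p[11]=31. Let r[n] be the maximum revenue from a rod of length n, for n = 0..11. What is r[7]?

   n    0    1    2    3    4    5    6    7    8    9   10   11
r[n]    0    4    8   12   16   20   24   28   32   36   40   44

28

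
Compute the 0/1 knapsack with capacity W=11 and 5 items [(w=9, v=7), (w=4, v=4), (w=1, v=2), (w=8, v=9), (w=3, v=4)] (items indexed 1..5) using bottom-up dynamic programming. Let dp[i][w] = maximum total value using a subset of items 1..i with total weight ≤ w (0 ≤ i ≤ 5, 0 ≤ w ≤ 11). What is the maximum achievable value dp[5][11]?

i\w   0   1   2   3   4   5   6   7   8   9  10  11
  0   0   0   0   0   0   0   0   0   0   0   0   0
  1   0   0   0   0   0   0   0   0   0   7   7   7
  2   0   0   0   0   4   4   4   4   4   7   7   7
  3   0   2   2   2   4   6   6   6   6   7   9   9
  4   0   2   2   2   4   6   6   6   9  11  11  11
  5   0   2   2   4   6   6   6   8  10  11  11  13

13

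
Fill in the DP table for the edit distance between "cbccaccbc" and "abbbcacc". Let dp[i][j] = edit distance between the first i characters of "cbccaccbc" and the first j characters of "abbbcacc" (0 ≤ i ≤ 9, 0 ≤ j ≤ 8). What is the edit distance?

5

   ''  a  b  b  b  c  a  c  c
''  0  1  2  3  4  5  6  7  8
 c  1  1  2  3  4  4  5  6  7
 b  2  2  1  2  3  4  5  6  7
 c  3  3  2  2  3  3  4  5  6
 c  4  4  3  3  3  3  4  4  5
 a  5  4  4  4  4  4  3  4  5
 c  6  5  5  5  5  4  4  3  4
 c  7  6  6  6  6  5  5  4  3
 b  8  7  6  6  6  6  6  5  4
 c  9  8  7  7  7  6  7  6  5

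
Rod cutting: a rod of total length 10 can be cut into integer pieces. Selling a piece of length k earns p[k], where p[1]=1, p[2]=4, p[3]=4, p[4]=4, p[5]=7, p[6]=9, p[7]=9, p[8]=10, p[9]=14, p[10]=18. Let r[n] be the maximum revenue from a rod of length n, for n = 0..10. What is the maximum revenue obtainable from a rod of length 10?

20

   n    0    1    2    3    4    5    6    7    8    9   10
r[n]    0    1    4    5    8    9   12   13   16   17   20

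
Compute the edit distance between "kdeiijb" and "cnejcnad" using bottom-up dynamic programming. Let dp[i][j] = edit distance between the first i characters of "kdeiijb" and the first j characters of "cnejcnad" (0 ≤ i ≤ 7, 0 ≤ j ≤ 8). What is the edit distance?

7

   ''  c  n  e  j  c  n  a  d
''  0  1  2  3  4  5  6  7  8
 k  1  1  2  3  4  5  6  7  8
 d  2  2  2  3  4  5  6  7  7
 e  3  3  3  2  3  4  5  6  7
 i  4  4  4  3  3  4  5  6  7
 i  5  5  5  4  4  4  5  6  7
 j  6  6  6  5  4  5  5  6  7
 b  7  7  7  6  5  5  6  6  7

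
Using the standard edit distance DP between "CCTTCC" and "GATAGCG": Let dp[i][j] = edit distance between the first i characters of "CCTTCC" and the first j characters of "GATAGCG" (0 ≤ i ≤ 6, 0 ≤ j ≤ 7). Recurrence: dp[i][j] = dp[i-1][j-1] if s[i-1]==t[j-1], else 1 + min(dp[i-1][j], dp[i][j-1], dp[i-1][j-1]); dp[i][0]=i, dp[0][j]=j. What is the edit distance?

5

   ''  G  A  T  A  G  C  G
''  0  1  2  3  4  5  6  7
 C  1  1  2  3  4  5  5  6
 C  2  2  2  3  4  5  5  6
 T  3  3  3  2  3  4  5  6
 T  4  4  4  3  3  4  5  6
 C  5  5  5  4  4  4  4  5
 C  6  6  6  5  5  5  4  5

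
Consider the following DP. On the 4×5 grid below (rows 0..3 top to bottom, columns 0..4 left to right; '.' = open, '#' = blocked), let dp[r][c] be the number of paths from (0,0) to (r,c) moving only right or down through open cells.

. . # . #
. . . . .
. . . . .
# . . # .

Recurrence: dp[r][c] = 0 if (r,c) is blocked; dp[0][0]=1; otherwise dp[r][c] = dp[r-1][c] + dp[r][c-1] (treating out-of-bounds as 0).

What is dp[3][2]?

8

r\c   0   1   2   3   4
  0   1   1   0   0   0
  1   1   2   2   2   2
  2   1   3   5   7   9
  3   0   3   8   0   9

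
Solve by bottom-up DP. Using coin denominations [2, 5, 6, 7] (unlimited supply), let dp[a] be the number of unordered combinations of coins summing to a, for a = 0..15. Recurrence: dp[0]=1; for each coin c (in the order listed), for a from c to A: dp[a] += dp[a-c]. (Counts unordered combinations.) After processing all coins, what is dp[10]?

3

after  coin     0     1     2     3     4     5     6     7     8     9    10    11    12    13    14    15
          2     1     0     1     0     1     0     1     0     1     0     1     0     1     0     1     0
          5     1     0     1     0     1     1     1     1     1     1     2     1     2     1     2     2
          6     1     0     1     0     1     1     2     1     2     1     3     2     4     2     4     3
          7     1     0     1     0     1     1     2     2     2     2     3     3     5     4     6     5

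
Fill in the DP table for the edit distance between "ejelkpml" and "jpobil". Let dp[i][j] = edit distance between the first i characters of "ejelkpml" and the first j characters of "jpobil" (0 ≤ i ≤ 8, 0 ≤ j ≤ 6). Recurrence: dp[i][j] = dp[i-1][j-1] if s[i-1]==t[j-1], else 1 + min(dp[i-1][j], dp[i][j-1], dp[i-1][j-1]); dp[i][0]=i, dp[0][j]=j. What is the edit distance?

   ''  j  p  o  b  i  l
''  0  1  2  3  4  5  6
 e  1  1  2  3  4  5  6
 j  2  1  2  3  4  5  6
 e  3  2  2  3  4  5  6
 l  4  3  3  3  4  5  5
 k  5  4  4  4  4  5  6
 p  6  5  4  5  5  5  6
 m  7  6  5  5  6  6  6
 l  8  7  6  6  6  7  6

6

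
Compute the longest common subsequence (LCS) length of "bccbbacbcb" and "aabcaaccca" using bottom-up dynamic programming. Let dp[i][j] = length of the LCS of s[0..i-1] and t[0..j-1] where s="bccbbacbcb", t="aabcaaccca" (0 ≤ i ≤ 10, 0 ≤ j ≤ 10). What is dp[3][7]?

   ''  a  a  b  c  a  a  c  c  c  a
''  0  0  0  0  0  0  0  0  0  0  0
 b  0  0  0  1  1  1  1  1  1  1  1
 c  0  0  0  1  2  2  2  2  2  2  2
 c  0  0  0  1  2  2  2  3  3  3  3
 b  0  0  0  1  2  2  2  3  3  3  3
 b  0  0  0  1  2  2  2  3  3  3  3
 a  0  1  1  1  2  3  3  3  3  3  4
 c  0  1  1  1  2  3  3  4  4  4  4
 b  0  1  1  2  2  3  3  4  4  4  4
 c  0  1  1  2  3  3  3  4  5  5  5
 b  0  1  1  2  3  3  3  4  5  5  5

3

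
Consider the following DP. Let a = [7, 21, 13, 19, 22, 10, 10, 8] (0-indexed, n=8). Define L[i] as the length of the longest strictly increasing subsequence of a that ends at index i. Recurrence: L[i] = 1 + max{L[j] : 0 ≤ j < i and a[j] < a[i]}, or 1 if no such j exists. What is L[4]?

4

   i    0    1    2    3    4    5    6    7
a[i]    7   21   13   19   22   10   10    8
L[i]    1    2    2    3    4    2    2    2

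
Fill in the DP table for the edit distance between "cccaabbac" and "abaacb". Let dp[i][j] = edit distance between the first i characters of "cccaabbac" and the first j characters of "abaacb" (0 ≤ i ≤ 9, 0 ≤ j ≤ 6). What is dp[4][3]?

   ''  a  b  a  a  c  b
''  0  1  2  3  4  5  6
 c  1  1  2  3  4  4  5
 c  2  2  2  3  4  4  5
 c  3  3  3  3  4  4  5
 a  4  3  4  3  3  4  5
 a  5  4  4  4  3  4  5
 b  6  5  4  5  4  4  4
 b  7  6  5  5  5  5  4
 a  8  7  6  5  5  6  5
 c  9  8  7  6  6  5  6

3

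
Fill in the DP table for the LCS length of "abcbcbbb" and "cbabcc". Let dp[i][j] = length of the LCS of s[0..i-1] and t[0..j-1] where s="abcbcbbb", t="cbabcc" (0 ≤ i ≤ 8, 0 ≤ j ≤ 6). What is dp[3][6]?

3

   ''  c  b  a  b  c  c
''  0  0  0  0  0  0  0
 a  0  0  0  1  1  1  1
 b  0  0  1  1  2  2  2
 c  0  1  1  1  2  3  3
 b  0  1  2  2  2  3  3
 c  0  1  2  2  2  3  4
 b  0  1  2  2  3  3  4
 b  0  1  2  2  3  3  4
 b  0  1  2  2  3  3  4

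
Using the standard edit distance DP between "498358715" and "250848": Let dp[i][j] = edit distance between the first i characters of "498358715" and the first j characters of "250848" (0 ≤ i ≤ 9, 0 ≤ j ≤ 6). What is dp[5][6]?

   ''  2  5  0  8  4  8
''  0  1  2  3  4  5  6
 4  1  1  2  3  4  4  5
 9  2  2  2  3  4  5  5
 8  3  3  3  3  3  4  5
 3  4  4  4  4  4  4  5
 5  5  5  4  5  5  5  5
 8  6  6  5  5  5  6  5
 7  7  7  6  6  6  6  6
 1  8  8  7  7  7  7  7
 5  9  9  8  8  8  8  8

5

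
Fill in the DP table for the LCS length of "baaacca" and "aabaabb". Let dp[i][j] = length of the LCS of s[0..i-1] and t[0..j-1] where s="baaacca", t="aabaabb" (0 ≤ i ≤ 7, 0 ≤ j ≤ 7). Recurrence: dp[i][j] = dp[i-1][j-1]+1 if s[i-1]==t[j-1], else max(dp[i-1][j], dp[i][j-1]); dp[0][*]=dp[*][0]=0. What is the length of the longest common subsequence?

   ''  a  a  b  a  a  b  b
''  0  0  0  0  0  0  0  0
 b  0  0  0  1  1  1  1  1
 a  0  1  1  1  2  2  2  2
 a  0  1  2  2  2  3  3  3
 a  0  1  2  2  3  3  3  3
 c  0  1  2  2  3  3  3  3
 c  0  1  2  2  3  3  3  3
 a  0  1  2  2  3  4  4  4

4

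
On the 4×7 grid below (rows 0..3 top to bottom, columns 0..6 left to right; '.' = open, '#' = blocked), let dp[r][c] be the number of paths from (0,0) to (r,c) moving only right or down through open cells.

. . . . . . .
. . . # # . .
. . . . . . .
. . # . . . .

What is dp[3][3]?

6

r\c   0   1   2   3   4   5   6
  0   1   1   1   1   1   1   1
  1   1   2   3   0   0   1   2
  2   1   3   6   6   6   7   9
  3   1   4   0   6  12  19  28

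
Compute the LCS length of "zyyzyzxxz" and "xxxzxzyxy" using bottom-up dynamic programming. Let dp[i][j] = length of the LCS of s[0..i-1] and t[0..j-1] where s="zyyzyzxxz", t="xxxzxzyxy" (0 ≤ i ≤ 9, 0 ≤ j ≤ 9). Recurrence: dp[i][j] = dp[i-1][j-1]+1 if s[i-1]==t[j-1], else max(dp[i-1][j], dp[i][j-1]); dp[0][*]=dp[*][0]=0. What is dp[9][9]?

   ''  x  x  x  z  x  z  y  x  y
''  0  0  0  0  0  0  0  0  0  0
 z  0  0  0  0  1  1  1  1  1  1
 y  0  0  0  0  1  1  1  2  2  2
 y  0  0  0  0  1  1  1  2  2  3
 z  0  0  0  0  1  1  2  2  2  3
 y  0  0  0  0  1  1  2  3  3  3
 z  0  0  0  0  1  1  2  3  3  3
 x  0  1  1  1  1  2  2  3  4  4
 x  0  1  2  2  2  2  2  3  4  4
 z  0  1  2  2  3  3  3  3  4  4

4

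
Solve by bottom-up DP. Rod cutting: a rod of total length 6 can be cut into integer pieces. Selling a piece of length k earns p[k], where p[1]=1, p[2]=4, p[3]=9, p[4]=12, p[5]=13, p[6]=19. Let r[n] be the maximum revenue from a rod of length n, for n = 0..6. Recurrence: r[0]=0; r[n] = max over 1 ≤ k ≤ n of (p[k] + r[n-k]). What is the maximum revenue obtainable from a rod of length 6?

   n    0    1    2    3    4    5    6
r[n]    0    1    4    9   12   13   19

19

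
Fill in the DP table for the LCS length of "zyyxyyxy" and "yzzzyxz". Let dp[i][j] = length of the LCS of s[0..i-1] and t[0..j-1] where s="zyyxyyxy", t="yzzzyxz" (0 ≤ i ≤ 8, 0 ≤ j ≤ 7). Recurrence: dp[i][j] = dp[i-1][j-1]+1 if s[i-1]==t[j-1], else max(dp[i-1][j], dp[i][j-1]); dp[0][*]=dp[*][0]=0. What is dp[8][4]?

1

   ''  y  z  z  z  y  x  z
''  0  0  0  0  0  0  0  0
 z  0  0  1  1  1  1  1  1
 y  0  1  1  1  1  2  2  2
 y  0  1  1  1  1  2  2  2
 x  0  1  1  1  1  2  3  3
 y  0  1  1  1  1  2  3  3
 y  0  1  1  1  1  2  3  3
 x  0  1  1  1  1  2  3  3
 y  0  1  1  1  1  2  3  3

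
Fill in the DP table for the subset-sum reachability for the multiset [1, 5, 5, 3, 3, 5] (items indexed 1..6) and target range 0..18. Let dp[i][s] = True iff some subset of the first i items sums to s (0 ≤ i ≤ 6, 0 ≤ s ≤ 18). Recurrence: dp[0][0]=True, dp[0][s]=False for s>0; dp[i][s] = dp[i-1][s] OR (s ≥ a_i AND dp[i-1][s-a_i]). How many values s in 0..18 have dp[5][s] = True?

i\s   0   1   2   3   4   5   6   7   8   9  10  11  12  13  14  15  16  17  18
  0   T   F   F   F   F   F   F   F   F   F   F   F   F   F   F   F   F   F   F
  1   T   T   F   F   F   F   F   F   F   F   F   F   F   F   F   F   F   F   F
  2   T   T   F   F   F   T   T   F   F   F   F   F   F   F   F   F   F   F   F
  3   T   T   F   F   F   T   T   F   F   F   T   T   F   F   F   F   F   F   F
  4   T   T   F   T   T   T   T   F   T   T   T   T   F   T   T   F   F   F   F
  5   T   T   F   T   T   T   T   T   T   T   T   T   T   T   T   F   T   T   F
  6   T   T   F   T   T   T   T   T   T   T   T   T   T   T   T   T   T   T   T

16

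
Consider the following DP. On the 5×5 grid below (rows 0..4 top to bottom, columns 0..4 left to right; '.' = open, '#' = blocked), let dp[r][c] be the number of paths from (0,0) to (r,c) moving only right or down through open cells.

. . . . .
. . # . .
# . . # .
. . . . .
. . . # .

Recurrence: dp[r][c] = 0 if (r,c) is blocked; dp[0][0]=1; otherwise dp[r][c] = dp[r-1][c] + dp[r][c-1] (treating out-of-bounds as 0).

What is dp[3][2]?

4

r\c   0   1   2   3   4
  0   1   1   1   1   1
  1   1   2   0   1   2
  2   0   2   2   0   2
  3   0   2   4   4   6
  4   0   2   6   0   6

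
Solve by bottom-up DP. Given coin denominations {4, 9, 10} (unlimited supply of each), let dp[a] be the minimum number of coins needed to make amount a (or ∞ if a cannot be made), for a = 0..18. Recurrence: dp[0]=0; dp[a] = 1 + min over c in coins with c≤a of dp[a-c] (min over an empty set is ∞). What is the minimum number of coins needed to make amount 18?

2

 a  0  1  2  3  4  5  6  7  8  9 10 11 12 13 14 15 16 17 18
dp  0  -  -  -  1  -  -  -  2  1  1  -  3  2  2  -  4  3  2
(- denotes ∞ / unreachable)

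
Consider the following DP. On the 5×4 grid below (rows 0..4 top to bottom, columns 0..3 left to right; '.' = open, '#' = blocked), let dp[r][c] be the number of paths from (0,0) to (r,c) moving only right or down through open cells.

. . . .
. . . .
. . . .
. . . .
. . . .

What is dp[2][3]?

10

r\c   0   1   2   3
  0   1   1   1   1
  1   1   2   3   4
  2   1   3   6  10
  3   1   4  10  20
  4   1   5  15  35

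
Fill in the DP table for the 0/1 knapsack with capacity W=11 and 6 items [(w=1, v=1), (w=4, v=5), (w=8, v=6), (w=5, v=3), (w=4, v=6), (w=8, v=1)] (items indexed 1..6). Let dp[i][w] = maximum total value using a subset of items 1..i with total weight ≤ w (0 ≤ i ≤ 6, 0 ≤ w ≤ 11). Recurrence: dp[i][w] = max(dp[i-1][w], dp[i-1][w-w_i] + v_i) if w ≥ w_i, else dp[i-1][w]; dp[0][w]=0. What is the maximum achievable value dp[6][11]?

i\w   0   1   2   3   4   5   6   7   8   9  10  11
  0   0   0   0   0   0   0   0   0   0   0   0   0
  1   0   1   1   1   1   1   1   1   1   1   1   1
  2   0   1   1   1   5   6   6   6   6   6   6   6
  3   0   1   1   1   5   6   6   6   6   7   7   7
  4   0   1   1   1   5   6   6   6   6   8   9   9
  5   0   1   1   1   6   7   7   7  11  12  12  12
  6   0   1   1   1   6   7   7   7  11  12  12  12

12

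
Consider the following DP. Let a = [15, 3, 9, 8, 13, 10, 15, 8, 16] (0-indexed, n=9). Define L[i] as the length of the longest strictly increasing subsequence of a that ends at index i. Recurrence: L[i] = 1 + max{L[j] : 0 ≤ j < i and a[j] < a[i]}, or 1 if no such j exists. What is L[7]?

   i    0    1    2    3    4    5    6    7    8
a[i]   15    3    9    8   13   10   15    8   16
L[i]    1    1    2    2    3    3    4    2    5

2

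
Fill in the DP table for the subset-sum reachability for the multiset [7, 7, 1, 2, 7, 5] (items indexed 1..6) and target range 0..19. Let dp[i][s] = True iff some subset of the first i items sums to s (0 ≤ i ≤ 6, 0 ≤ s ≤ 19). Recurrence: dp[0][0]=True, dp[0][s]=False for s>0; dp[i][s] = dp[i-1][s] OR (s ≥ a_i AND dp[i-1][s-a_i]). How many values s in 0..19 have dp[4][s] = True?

12

i\s   0   1   2   3   4   5   6   7   8   9  10  11  12  13  14  15  16  17  18  19
  0   T   F   F   F   F   F   F   F   F   F   F   F   F   F   F   F   F   F   F   F
  1   T   F   F   F   F   F   F   T   F   F   F   F   F   F   F   F   F   F   F   F
  2   T   F   F   F   F   F   F   T   F   F   F   F   F   F   T   F   F   F   F   F
  3   T   T   F   F   F   F   F   T   T   F   F   F   F   F   T   T   F   F   F   F
  4   T   T   T   T   F   F   F   T   T   T   T   F   F   F   T   T   T   T   F   F
  5   T   T   T   T   F   F   F   T   T   T   T   F   F   F   T   T   T   T   F   F
  6   T   T   T   T   F   T   T   T   T   T   T   F   T   T   T   T   T   T   F   T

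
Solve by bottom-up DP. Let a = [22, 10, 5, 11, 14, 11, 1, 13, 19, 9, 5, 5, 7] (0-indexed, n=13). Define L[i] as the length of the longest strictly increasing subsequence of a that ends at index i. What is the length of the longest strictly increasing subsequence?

4

   i    0    1    2    3    4    5    6    7    8    9   10   11   12
a[i]   22   10    5   11   14   11    1   13   19    9    5    5    7
L[i]    1    1    1    2    3    2    1    3    4    2    2    2    3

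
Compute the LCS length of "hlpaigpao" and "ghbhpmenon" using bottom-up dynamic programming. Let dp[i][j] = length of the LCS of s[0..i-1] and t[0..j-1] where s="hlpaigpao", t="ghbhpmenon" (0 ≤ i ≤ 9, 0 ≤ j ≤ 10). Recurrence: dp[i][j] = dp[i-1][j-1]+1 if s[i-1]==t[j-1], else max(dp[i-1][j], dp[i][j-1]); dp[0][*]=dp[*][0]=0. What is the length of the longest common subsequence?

3

   ''  g  h  b  h  p  m  e  n  o  n
''  0  0  0  0  0  0  0  0  0  0  0
 h  0  0  1  1  1  1  1  1  1  1  1
 l  0  0  1  1  1  1  1  1  1  1  1
 p  0  0  1  1  1  2  2  2  2  2  2
 a  0  0  1  1  1  2  2  2  2  2  2
 i  0  0  1  1  1  2  2  2  2  2  2
 g  0  1  1  1  1  2  2  2  2  2  2
 p  0  1  1  1  1  2  2  2  2  2  2
 a  0  1  1  1  1  2  2  2  2  2  2
 o  0  1  1  1  1  2  2  2  2  3  3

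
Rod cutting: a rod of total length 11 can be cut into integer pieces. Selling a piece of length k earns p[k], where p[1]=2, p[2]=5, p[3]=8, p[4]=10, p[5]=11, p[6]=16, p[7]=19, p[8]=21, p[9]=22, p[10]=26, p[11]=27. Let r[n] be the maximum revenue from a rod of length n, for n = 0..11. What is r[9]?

24

   n    0    1    2    3    4    5    6    7    8    9   10   11
r[n]    0    2    5    8   10   13   16   19   21   24   27   29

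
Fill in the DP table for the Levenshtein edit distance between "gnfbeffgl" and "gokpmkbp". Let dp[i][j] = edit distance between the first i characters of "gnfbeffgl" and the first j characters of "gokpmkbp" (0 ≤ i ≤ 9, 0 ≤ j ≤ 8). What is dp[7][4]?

   ''  g  o  k  p  m  k  b  p
''  0  1  2  3  4  5  6  7  8
 g  1  0  1  2  3  4  5  6  7
 n  2  1  1  2  3  4  5  6  7
 f  3  2  2  2  3  4  5  6  7
 b  4  3  3  3  3  4  5  5  6
 e  5  4  4  4  4  4  5  6  6
 f  6  5  5  5  5  5  5  6  7
 f  7  6  6  6  6  6  6  6  7
 g  8  7  7  7  7  7  7  7  7
 l  9  8  8  8  8  8  8  8  8

6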